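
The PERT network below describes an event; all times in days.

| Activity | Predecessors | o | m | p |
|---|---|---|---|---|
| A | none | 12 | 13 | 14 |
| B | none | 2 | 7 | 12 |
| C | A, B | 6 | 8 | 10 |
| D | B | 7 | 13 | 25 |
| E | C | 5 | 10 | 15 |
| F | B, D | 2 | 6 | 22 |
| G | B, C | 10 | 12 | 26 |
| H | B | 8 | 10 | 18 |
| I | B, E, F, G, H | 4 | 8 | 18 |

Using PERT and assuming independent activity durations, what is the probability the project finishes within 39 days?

0.084

te_A = (12 + 4·13 + 14)/6 = 78/6 = 13; σ²_A = ((14−12)/6)² = 0.111
te_B = (2 + 4·7 + 12)/6 = 42/6 = 7; σ²_B = ((12−2)/6)² = 2.778
te_C = (6 + 4·8 + 10)/6 = 48/6 = 8; σ²_C = ((10−6)/6)² = 0.444
te_D = (7 + 4·13 + 25)/6 = 84/6 = 14; σ²_D = ((25−7)/6)² = 9.000
te_E = (5 + 4·10 + 15)/6 = 60/6 = 10; σ²_E = ((15−5)/6)² = 2.778
te_F = (2 + 4·6 + 22)/6 = 48/6 = 8; σ²_F = ((22−2)/6)² = 11.111
te_G = (10 + 4·12 + 26)/6 = 84/6 = 14; σ²_G = ((26−10)/6)² = 7.111
te_H = (8 + 4·10 + 18)/6 = 66/6 = 11; σ²_H = ((18−8)/6)² = 2.778
te_I = (4 + 4·8 + 18)/6 = 54/6 = 9; σ²_I = ((18−4)/6)² = 5.444

Forward pass:
ES_A = 0; EF_A = 13
ES_B = 0; EF_B = 7
ES_C = max(EF_A=13, EF_B=7) = 13; EF_C = 13+8 = 21
ES_D = 7; EF_D = 7+14 = 21
ES_E = 21; EF_E = 21+10 = 31
ES_F = max(EF_B=7, EF_D=21) = 21; EF_F = 21+8 = 29
ES_G = max(EF_B=7, EF_C=21) = 21; EF_G = 21+14 = 35
ES_H = 7; EF_H = 7+11 = 18
ES_I = max(EF_B=7, EF_E=31, EF_F=29, EF_G=35, EF_H=18) = 35; EF_I = 35+9 = 44
Expected project duration μ = 44 days. Critical path: A → C → G → I.

Variance along critical path = 0.111 + 0.444 + 7.111 + 5.444 = 13.111; σ = √13.111 = 3.621 days.
Z = (39 − 44) / 3.621 = -1.381
P(T ≤ 39) = Φ(-1.381) ≈ 0.084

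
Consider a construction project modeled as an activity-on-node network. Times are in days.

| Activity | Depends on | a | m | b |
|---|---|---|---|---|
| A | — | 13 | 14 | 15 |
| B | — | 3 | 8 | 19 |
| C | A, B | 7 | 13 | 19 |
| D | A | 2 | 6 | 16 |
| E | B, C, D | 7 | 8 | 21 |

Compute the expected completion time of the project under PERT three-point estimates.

te_A = (13 + 4·14 + 15)/6 = 84/6 = 14
te_B = (3 + 4·8 + 19)/6 = 54/6 = 9
te_C = (7 + 4·13 + 19)/6 = 78/6 = 13
te_D = (2 + 4·6 + 16)/6 = 42/6 = 7
te_E = (7 + 4·8 + 21)/6 = 60/6 = 10

Forward pass:
ES_A = 0; EF_A = 14
ES_B = 0; EF_B = 9
ES_C = max(EF_A=14, EF_B=9) = 14; EF_C = 14+13 = 27
ES_D = 14; EF_D = 14+7 = 21
ES_E = max(EF_B=9, EF_C=27, EF_D=21) = 27; EF_E = 27+10 = 37
Expected project duration μ = 37 days. Critical path: A → C → E.

37 days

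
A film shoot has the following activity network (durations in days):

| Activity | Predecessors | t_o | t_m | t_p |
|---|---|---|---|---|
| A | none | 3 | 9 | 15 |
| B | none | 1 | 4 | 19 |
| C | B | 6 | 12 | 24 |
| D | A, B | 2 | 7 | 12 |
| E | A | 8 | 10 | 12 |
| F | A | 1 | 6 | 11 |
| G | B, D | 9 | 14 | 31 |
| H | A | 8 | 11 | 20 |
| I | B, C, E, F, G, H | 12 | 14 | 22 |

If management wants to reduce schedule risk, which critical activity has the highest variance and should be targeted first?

te_A = (3 + 4·9 + 15)/6 = 54/6 = 9; σ²_A = ((15−3)/6)² = 4.000
te_B = (1 + 4·4 + 19)/6 = 36/6 = 6; σ²_B = ((19−1)/6)² = 9.000
te_C = (6 + 4·12 + 24)/6 = 78/6 = 13; σ²_C = ((24−6)/6)² = 9.000
te_D = (2 + 4·7 + 12)/6 = 42/6 = 7; σ²_D = ((12−2)/6)² = 2.778
te_E = (8 + 4·10 + 12)/6 = 60/6 = 10; σ²_E = ((12−8)/6)² = 0.444
te_F = (1 + 4·6 + 11)/6 = 36/6 = 6; σ²_F = ((11−1)/6)² = 2.778
te_G = (9 + 4·14 + 31)/6 = 96/6 = 16; σ²_G = ((31−9)/6)² = 13.444
te_H = (8 + 4·11 + 20)/6 = 72/6 = 12; σ²_H = ((20−8)/6)² = 4.000
te_I = (12 + 4·14 + 22)/6 = 90/6 = 15; σ²_I = ((22−12)/6)² = 2.778

Forward pass:
ES_A = 0; EF_A = 9
ES_B = 0; EF_B = 6
ES_C = 6; EF_C = 6+13 = 19
ES_D = max(EF_A=9, EF_B=6) = 9; EF_D = 9+7 = 16
ES_E = 9; EF_E = 9+10 = 19
ES_F = 9; EF_F = 9+6 = 15
ES_G = max(EF_B=6, EF_D=16) = 16; EF_G = 16+16 = 32
ES_H = 9; EF_H = 9+12 = 21
ES_I = max(EF_B=6, EF_C=19, EF_E=19, EF_F=15, EF_G=32, EF_H=21) = 32; EF_I = 32+15 = 47
Expected project duration μ = 47 days. Critical path: A → D → G → I.

Variances on critical path: σ²_A=4.000, σ²_D=2.778, σ²_G=13.444, σ²_I=2.778.
Largest is σ²_G = 13.444.

G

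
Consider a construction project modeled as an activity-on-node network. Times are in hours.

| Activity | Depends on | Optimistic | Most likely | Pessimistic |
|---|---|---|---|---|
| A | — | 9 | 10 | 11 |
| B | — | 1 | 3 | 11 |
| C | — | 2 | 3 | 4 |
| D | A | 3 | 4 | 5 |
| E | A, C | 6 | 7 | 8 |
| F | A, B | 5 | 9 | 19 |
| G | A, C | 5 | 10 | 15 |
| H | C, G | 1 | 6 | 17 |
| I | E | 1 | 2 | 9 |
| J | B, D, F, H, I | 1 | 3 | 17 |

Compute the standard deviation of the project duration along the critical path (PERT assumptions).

4.14 hours

te_A = (9 + 4·10 + 11)/6 = 60/6 = 10; σ²_A = ((11−9)/6)² = 0.111
te_B = (1 + 4·3 + 11)/6 = 24/6 = 4; σ²_B = ((11−1)/6)² = 2.778
te_C = (2 + 4·3 + 4)/6 = 18/6 = 3; σ²_C = ((4−2)/6)² = 0.111
te_D = (3 + 4·4 + 5)/6 = 24/6 = 4; σ²_D = ((5−3)/6)² = 0.111
te_E = (6 + 4·7 + 8)/6 = 42/6 = 7; σ²_E = ((8−6)/6)² = 0.111
te_F = (5 + 4·9 + 19)/6 = 60/6 = 10; σ²_F = ((19−5)/6)² = 5.444
te_G = (5 + 4·10 + 15)/6 = 60/6 = 10; σ²_G = ((15−5)/6)² = 2.778
te_H = (1 + 4·6 + 17)/6 = 42/6 = 7; σ²_H = ((17−1)/6)² = 7.111
te_I = (1 + 4·2 + 9)/6 = 18/6 = 3; σ²_I = ((9−1)/6)² = 1.778
te_J = (1 + 4·3 + 17)/6 = 30/6 = 5; σ²_J = ((17−1)/6)² = 7.111

Forward pass:
ES_A = 0; EF_A = 10
ES_B = 0; EF_B = 4
ES_C = 0; EF_C = 3
ES_D = 10; EF_D = 10+4 = 14
ES_E = max(EF_A=10, EF_C=3) = 10; EF_E = 10+7 = 17
ES_F = max(EF_A=10, EF_B=4) = 10; EF_F = 10+10 = 20
ES_G = max(EF_A=10, EF_C=3) = 10; EF_G = 10+10 = 20
ES_H = max(EF_C=3, EF_G=20) = 20; EF_H = 20+7 = 27
ES_I = 17; EF_I = 17+3 = 20
ES_J = max(EF_B=4, EF_D=14, EF_F=20, EF_H=27, EF_I=20) = 27; EF_J = 27+5 = 32
Expected project duration μ = 32 hours. Critical path: A → G → H → J.

Variance along critical path = 0.111 + 2.778 + 7.111 + 7.111 = 17.111
σ = √17.111 = 4.137 hours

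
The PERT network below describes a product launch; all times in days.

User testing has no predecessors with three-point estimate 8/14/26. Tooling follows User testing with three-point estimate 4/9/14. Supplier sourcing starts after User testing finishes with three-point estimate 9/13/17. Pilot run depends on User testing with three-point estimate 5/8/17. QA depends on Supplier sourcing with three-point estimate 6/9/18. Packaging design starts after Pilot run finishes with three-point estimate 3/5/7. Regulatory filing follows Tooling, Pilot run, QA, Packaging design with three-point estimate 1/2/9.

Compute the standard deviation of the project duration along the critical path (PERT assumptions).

te_User testing = (8 + 4·14 + 26)/6 = 90/6 = 15; σ²_User testing = ((26−8)/6)² = 9.000
te_Tooling = (4 + 4·9 + 14)/6 = 54/6 = 9; σ²_Tooling = ((14−4)/6)² = 2.778
te_Supplier sourcing = (9 + 4·13 + 17)/6 = 78/6 = 13; σ²_Supplier sourcing = ((17−9)/6)² = 1.778
te_Pilot run = (5 + 4·8 + 17)/6 = 54/6 = 9; σ²_Pilot run = ((17−5)/6)² = 4.000
te_QA = (6 + 4·9 + 18)/6 = 60/6 = 10; σ²_QA = ((18−6)/6)² = 4.000
te_Packaging design = (3 + 4·5 + 7)/6 = 30/6 = 5; σ²_Packaging design = ((7−3)/6)² = 0.444
te_Regulatory filing = (1 + 4·2 + 9)/6 = 18/6 = 3; σ²_Regulatory filing = ((9−1)/6)² = 1.778

Forward pass:
ES_User testing = 0; EF_User testing = 15
ES_Tooling = 15; EF_Tooling = 15+9 = 24
ES_Supplier sourcing = 15; EF_Supplier sourcing = 15+13 = 28
ES_Pilot run = 15; EF_Pilot run = 15+9 = 24
ES_QA = 28; EF_QA = 28+10 = 38
ES_Packaging design = 24; EF_Packaging design = 24+5 = 29
ES_Regulatory filing = max(EF_Tooling=24, EF_Pilot run=24, EF_QA=38, EF_Packaging design=29) = 38; EF_Regulatory filing = 38+3 = 41
Expected project duration μ = 41 days. Critical path: User testing → Supplier sourcing → QA → Regulatory filing.

Variance along critical path = 9.000 + 1.778 + 4.000 + 1.778 = 16.556
σ = √16.556 = 4.069 days

4.07 days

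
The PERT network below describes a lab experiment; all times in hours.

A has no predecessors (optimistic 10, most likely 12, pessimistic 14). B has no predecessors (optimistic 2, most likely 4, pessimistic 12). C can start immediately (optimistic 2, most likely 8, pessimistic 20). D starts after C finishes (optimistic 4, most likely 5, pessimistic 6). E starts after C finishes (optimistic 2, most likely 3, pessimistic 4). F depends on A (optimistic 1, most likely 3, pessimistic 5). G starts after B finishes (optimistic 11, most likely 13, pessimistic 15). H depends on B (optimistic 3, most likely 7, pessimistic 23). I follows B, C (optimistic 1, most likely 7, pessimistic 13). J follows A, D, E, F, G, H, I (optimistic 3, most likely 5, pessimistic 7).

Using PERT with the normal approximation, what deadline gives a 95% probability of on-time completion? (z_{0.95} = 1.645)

26.1 hours

te_A = (10 + 4·12 + 14)/6 = 72/6 = 12; σ²_A = ((14−10)/6)² = 0.444
te_B = (2 + 4·4 + 12)/6 = 30/6 = 5; σ²_B = ((12−2)/6)² = 2.778
te_C = (2 + 4·8 + 20)/6 = 54/6 = 9; σ²_C = ((20−2)/6)² = 9.000
te_D = (4 + 4·5 + 6)/6 = 30/6 = 5; σ²_D = ((6−4)/6)² = 0.111
te_E = (2 + 4·3 + 4)/6 = 18/6 = 3; σ²_E = ((4−2)/6)² = 0.111
te_F = (1 + 4·3 + 5)/6 = 18/6 = 3; σ²_F = ((5−1)/6)² = 0.444
te_G = (11 + 4·13 + 15)/6 = 78/6 = 13; σ²_G = ((15−11)/6)² = 0.444
te_H = (3 + 4·7 + 23)/6 = 54/6 = 9; σ²_H = ((23−3)/6)² = 11.111
te_I = (1 + 4·7 + 13)/6 = 42/6 = 7; σ²_I = ((13−1)/6)² = 4.000
te_J = (3 + 4·5 + 7)/6 = 30/6 = 5; σ²_J = ((7−3)/6)² = 0.444

Forward pass:
ES_A = 0; EF_A = 12
ES_B = 0; EF_B = 5
ES_C = 0; EF_C = 9
ES_D = 9; EF_D = 9+5 = 14
ES_E = 9; EF_E = 9+3 = 12
ES_F = 12; EF_F = 12+3 = 15
ES_G = 5; EF_G = 5+13 = 18
ES_H = 5; EF_H = 5+9 = 14
ES_I = max(EF_B=5, EF_C=9) = 9; EF_I = 9+7 = 16
ES_J = max(EF_A=12, EF_D=14, EF_E=12, EF_F=15, EF_G=18, EF_H=14, EF_I=16) = 18; EF_J = 18+5 = 23
Expected project duration μ = 23 hours. Critical path: B → G → J.

Variance along critical path = 2.778 + 0.444 + 0.444 = 3.667; σ = 1.915 hours.
D = μ + z·σ = 23 + 1.645·1.915 = 26.1 hours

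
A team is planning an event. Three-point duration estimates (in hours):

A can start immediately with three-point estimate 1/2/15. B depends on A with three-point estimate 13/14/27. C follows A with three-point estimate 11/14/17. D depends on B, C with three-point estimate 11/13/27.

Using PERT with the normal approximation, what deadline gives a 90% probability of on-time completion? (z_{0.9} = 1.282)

te_A = (1 + 4·2 + 15)/6 = 24/6 = 4; σ²_A = ((15−1)/6)² = 5.444
te_B = (13 + 4·14 + 27)/6 = 96/6 = 16; σ²_B = ((27−13)/6)² = 5.444
te_C = (11 + 4·14 + 17)/6 = 84/6 = 14; σ²_C = ((17−11)/6)² = 1.000
te_D = (11 + 4·13 + 27)/6 = 90/6 = 15; σ²_D = ((27−11)/6)² = 7.111

Forward pass:
ES_A = 0; EF_A = 4
ES_B = 4; EF_B = 4+16 = 20
ES_C = 4; EF_C = 4+14 = 18
ES_D = max(EF_B=20, EF_C=18) = 20; EF_D = 20+15 = 35
Expected project duration μ = 35 hours. Critical path: A → B → D.

Variance along critical path = 5.444 + 5.444 + 7.111 = 18.000; σ = 4.243 hours.
D = μ + z·σ = 35 + 1.282·4.243 = 40.4 hours

40.4 hours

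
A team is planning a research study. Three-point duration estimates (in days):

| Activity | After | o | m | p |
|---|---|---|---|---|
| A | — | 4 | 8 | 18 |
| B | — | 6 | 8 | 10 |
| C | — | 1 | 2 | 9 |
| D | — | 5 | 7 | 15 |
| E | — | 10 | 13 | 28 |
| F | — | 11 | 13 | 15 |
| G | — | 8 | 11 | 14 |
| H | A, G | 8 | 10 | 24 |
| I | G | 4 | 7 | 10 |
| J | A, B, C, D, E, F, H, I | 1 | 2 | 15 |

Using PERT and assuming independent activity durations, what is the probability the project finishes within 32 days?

te_A = (4 + 4·8 + 18)/6 = 54/6 = 9; σ²_A = ((18−4)/6)² = 5.444
te_B = (6 + 4·8 + 10)/6 = 48/6 = 8; σ²_B = ((10−6)/6)² = 0.444
te_C = (1 + 4·2 + 9)/6 = 18/6 = 3; σ²_C = ((9−1)/6)² = 1.778
te_D = (5 + 4·7 + 15)/6 = 48/6 = 8; σ²_D = ((15−5)/6)² = 2.778
te_E = (10 + 4·13 + 28)/6 = 90/6 = 15; σ²_E = ((28−10)/6)² = 9.000
te_F = (11 + 4·13 + 15)/6 = 78/6 = 13; σ²_F = ((15−11)/6)² = 0.444
te_G = (8 + 4·11 + 14)/6 = 66/6 = 11; σ²_G = ((14−8)/6)² = 1.000
te_H = (8 + 4·10 + 24)/6 = 72/6 = 12; σ²_H = ((24−8)/6)² = 7.111
te_I = (4 + 4·7 + 10)/6 = 42/6 = 7; σ²_I = ((10−4)/6)² = 1.000
te_J = (1 + 4·2 + 15)/6 = 24/6 = 4; σ²_J = ((15−1)/6)² = 5.444

Forward pass:
ES_A = 0; EF_A = 9
ES_B = 0; EF_B = 8
ES_C = 0; EF_C = 3
ES_D = 0; EF_D = 8
ES_E = 0; EF_E = 15
ES_F = 0; EF_F = 13
ES_G = 0; EF_G = 11
ES_H = max(EF_A=9, EF_G=11) = 11; EF_H = 11+12 = 23
ES_I = 11; EF_I = 11+7 = 18
ES_J = max(EF_A=9, EF_B=8, EF_C=3, EF_D=8, EF_E=15, EF_F=13, EF_H=23, EF_I=18) = 23; EF_J = 23+4 = 27
Expected project duration μ = 27 days. Critical path: G → H → J.

Variance along critical path = 1.000 + 7.111 + 5.444 = 13.556; σ = √13.556 = 3.682 days.
Z = (32 − 27) / 3.682 = 1.358
P(T ≤ 32) = Φ(1.358) ≈ 0.913

0.913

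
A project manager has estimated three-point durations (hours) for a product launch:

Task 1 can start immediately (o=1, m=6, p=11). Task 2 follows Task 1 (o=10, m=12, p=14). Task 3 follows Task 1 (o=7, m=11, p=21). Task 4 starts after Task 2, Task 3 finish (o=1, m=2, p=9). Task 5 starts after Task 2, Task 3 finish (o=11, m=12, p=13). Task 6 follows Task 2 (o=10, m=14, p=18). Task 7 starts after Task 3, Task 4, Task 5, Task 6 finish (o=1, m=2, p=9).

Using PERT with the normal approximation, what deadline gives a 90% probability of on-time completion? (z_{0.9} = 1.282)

38.3 hours

te_Task 1 = (1 + 4·6 + 11)/6 = 36/6 = 6; σ²_Task 1 = ((11−1)/6)² = 2.778
te_Task 2 = (10 + 4·12 + 14)/6 = 72/6 = 12; σ²_Task 2 = ((14−10)/6)² = 0.444
te_Task 3 = (7 + 4·11 + 21)/6 = 72/6 = 12; σ²_Task 3 = ((21−7)/6)² = 5.444
te_Task 4 = (1 + 4·2 + 9)/6 = 18/6 = 3; σ²_Task 4 = ((9−1)/6)² = 1.778
te_Task 5 = (11 + 4·12 + 13)/6 = 72/6 = 12; σ²_Task 5 = ((13−11)/6)² = 0.111
te_Task 6 = (10 + 4·14 + 18)/6 = 84/6 = 14; σ²_Task 6 = ((18−10)/6)² = 1.778
te_Task 7 = (1 + 4·2 + 9)/6 = 18/6 = 3; σ²_Task 7 = ((9−1)/6)² = 1.778

Forward pass:
ES_Task 1 = 0; EF_Task 1 = 6
ES_Task 2 = 6; EF_Task 2 = 6+12 = 18
ES_Task 3 = 6; EF_Task 3 = 6+12 = 18
ES_Task 4 = max(EF_Task 2=18, EF_Task 3=18) = 18; EF_Task 4 = 18+3 = 21
ES_Task 5 = max(EF_Task 2=18, EF_Task 3=18) = 18; EF_Task 5 = 18+12 = 30
ES_Task 6 = 18; EF_Task 6 = 18+14 = 32
ES_Task 7 = max(EF_Task 3=18, EF_Task 4=21, EF_Task 5=30, EF_Task 6=32) = 32; EF_Task 7 = 32+3 = 35
Expected project duration μ = 35 hours. Critical path: Task 1 → Task 2 → Task 6 → Task 7.

Variance along critical path = 2.778 + 0.444 + 1.778 + 1.778 = 6.778; σ = 2.603 hours.
D = μ + z·σ = 35 + 1.282·2.603 = 38.3 hours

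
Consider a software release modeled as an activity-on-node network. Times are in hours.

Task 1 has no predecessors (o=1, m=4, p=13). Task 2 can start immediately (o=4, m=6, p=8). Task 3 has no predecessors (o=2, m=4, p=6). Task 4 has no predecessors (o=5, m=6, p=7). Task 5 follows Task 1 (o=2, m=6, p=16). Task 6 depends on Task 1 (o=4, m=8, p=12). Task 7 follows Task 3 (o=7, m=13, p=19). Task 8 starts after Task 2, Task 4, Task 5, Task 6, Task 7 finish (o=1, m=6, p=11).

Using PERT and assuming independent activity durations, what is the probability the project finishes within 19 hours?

te_Task 1 = (1 + 4·4 + 13)/6 = 30/6 = 5; σ²_Task 1 = ((13−1)/6)² = 4.000
te_Task 2 = (4 + 4·6 + 8)/6 = 36/6 = 6; σ²_Task 2 = ((8−4)/6)² = 0.444
te_Task 3 = (2 + 4·4 + 6)/6 = 24/6 = 4; σ²_Task 3 = ((6−2)/6)² = 0.444
te_Task 4 = (5 + 4·6 + 7)/6 = 36/6 = 6; σ²_Task 4 = ((7−5)/6)² = 0.111
te_Task 5 = (2 + 4·6 + 16)/6 = 42/6 = 7; σ²_Task 5 = ((16−2)/6)² = 5.444
te_Task 6 = (4 + 4·8 + 12)/6 = 48/6 = 8; σ²_Task 6 = ((12−4)/6)² = 1.778
te_Task 7 = (7 + 4·13 + 19)/6 = 78/6 = 13; σ²_Task 7 = ((19−7)/6)² = 4.000
te_Task 8 = (1 + 4·6 + 11)/6 = 36/6 = 6; σ²_Task 8 = ((11−1)/6)² = 2.778

Forward pass:
ES_Task 1 = 0; EF_Task 1 = 5
ES_Task 2 = 0; EF_Task 2 = 6
ES_Task 3 = 0; EF_Task 3 = 4
ES_Task 4 = 0; EF_Task 4 = 6
ES_Task 5 = 5; EF_Task 5 = 5+7 = 12
ES_Task 6 = 5; EF_Task 6 = 5+8 = 13
ES_Task 7 = 4; EF_Task 7 = 4+13 = 17
ES_Task 8 = max(EF_Task 2=6, EF_Task 4=6, EF_Task 5=12, EF_Task 6=13, EF_Task 7=17) = 17; EF_Task 8 = 17+6 = 23
Expected project duration μ = 23 hours. Critical path: Task 3 → Task 7 → Task 8.

Variance along critical path = 0.444 + 4.000 + 2.778 = 7.222; σ = √7.222 = 2.687 hours.
Z = (19 − 23) / 2.687 = -1.488
P(T ≤ 19) = Φ(-1.488) ≈ 0.068

0.068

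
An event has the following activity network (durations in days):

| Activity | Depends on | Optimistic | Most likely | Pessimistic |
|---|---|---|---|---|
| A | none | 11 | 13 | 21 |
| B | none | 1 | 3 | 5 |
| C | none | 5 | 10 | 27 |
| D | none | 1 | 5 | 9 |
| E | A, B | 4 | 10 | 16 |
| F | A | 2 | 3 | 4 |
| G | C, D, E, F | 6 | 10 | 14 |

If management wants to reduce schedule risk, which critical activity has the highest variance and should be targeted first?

te_A = (11 + 4·13 + 21)/6 = 84/6 = 14; σ²_A = ((21−11)/6)² = 2.778
te_B = (1 + 4·3 + 5)/6 = 18/6 = 3; σ²_B = ((5−1)/6)² = 0.444
te_C = (5 + 4·10 + 27)/6 = 72/6 = 12; σ²_C = ((27−5)/6)² = 13.444
te_D = (1 + 4·5 + 9)/6 = 30/6 = 5; σ²_D = ((9−1)/6)² = 1.778
te_E = (4 + 4·10 + 16)/6 = 60/6 = 10; σ²_E = ((16−4)/6)² = 4.000
te_F = (2 + 4·3 + 4)/6 = 18/6 = 3; σ²_F = ((4−2)/6)² = 0.111
te_G = (6 + 4·10 + 14)/6 = 60/6 = 10; σ²_G = ((14−6)/6)² = 1.778

Forward pass:
ES_A = 0; EF_A = 14
ES_B = 0; EF_B = 3
ES_C = 0; EF_C = 12
ES_D = 0; EF_D = 5
ES_E = max(EF_A=14, EF_B=3) = 14; EF_E = 14+10 = 24
ES_F = 14; EF_F = 14+3 = 17
ES_G = max(EF_C=12, EF_D=5, EF_E=24, EF_F=17) = 24; EF_G = 24+10 = 34
Expected project duration μ = 34 days. Critical path: A → E → G.

Variances on critical path: σ²_A=2.778, σ²_E=4.000, σ²_G=1.778.
Largest is σ²_E = 4.000.

E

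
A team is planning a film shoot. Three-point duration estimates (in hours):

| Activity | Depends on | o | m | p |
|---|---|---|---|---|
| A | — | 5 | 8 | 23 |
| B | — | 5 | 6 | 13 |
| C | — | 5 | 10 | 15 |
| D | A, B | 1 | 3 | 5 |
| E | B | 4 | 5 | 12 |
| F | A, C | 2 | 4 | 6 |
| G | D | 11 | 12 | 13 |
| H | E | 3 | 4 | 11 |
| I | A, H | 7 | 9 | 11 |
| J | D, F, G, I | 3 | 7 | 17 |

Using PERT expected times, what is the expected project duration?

te_A = (5 + 4·8 + 23)/6 = 60/6 = 10
te_B = (5 + 4·6 + 13)/6 = 42/6 = 7
te_C = (5 + 4·10 + 15)/6 = 60/6 = 10
te_D = (1 + 4·3 + 5)/6 = 18/6 = 3
te_E = (4 + 4·5 + 12)/6 = 36/6 = 6
te_F = (2 + 4·4 + 6)/6 = 24/6 = 4
te_G = (11 + 4·12 + 13)/6 = 72/6 = 12
te_H = (3 + 4·4 + 11)/6 = 30/6 = 5
te_I = (7 + 4·9 + 11)/6 = 54/6 = 9
te_J = (3 + 4·7 + 17)/6 = 48/6 = 8

Forward pass:
ES_A = 0; EF_A = 10
ES_B = 0; EF_B = 7
ES_C = 0; EF_C = 10
ES_D = max(EF_A=10, EF_B=7) = 10; EF_D = 10+3 = 13
ES_E = 7; EF_E = 7+6 = 13
ES_F = max(EF_A=10, EF_C=10) = 10; EF_F = 10+4 = 14
ES_G = 13; EF_G = 13+12 = 25
ES_H = 13; EF_H = 13+5 = 18
ES_I = max(EF_A=10, EF_H=18) = 18; EF_I = 18+9 = 27
ES_J = max(EF_D=13, EF_F=14, EF_G=25, EF_I=27) = 27; EF_J = 27+8 = 35
Expected project duration μ = 35 hours. Critical path: B → E → H → I → J.

35 hours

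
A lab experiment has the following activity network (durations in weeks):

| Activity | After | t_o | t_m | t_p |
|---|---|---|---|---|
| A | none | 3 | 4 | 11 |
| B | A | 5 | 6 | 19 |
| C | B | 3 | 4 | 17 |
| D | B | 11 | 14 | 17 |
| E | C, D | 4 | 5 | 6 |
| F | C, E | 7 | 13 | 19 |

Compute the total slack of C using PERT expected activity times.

8 weeks

te_A = (3 + 4·4 + 11)/6 = 30/6 = 5
te_B = (5 + 4·6 + 19)/6 = 48/6 = 8
te_C = (3 + 4·4 + 17)/6 = 36/6 = 6
te_D = (11 + 4·14 + 17)/6 = 84/6 = 14
te_E = (4 + 4·5 + 6)/6 = 30/6 = 5
te_F = (7 + 4·13 + 19)/6 = 78/6 = 13

Forward pass:
ES_A = 0; EF_A = 5
ES_B = 5; EF_B = 5+8 = 13
ES_C = 13; EF_C = 13+6 = 19
ES_D = 13; EF_D = 13+14 = 27
ES_E = max(EF_C=19, EF_D=27) = 27; EF_E = 27+5 = 32
ES_F = max(EF_C=19, EF_E=32) = 32; EF_F = 32+13 = 45
Expected project duration μ = 45 weeks. Critical path: A → B → D → E → F.

Backward pass:
LF_F = 45; LS_F = 45−13 = 32
LF_E = LS_F = 32; LS_E = 32−5 = 27
LF_D = LS_E = 27; LS_D = 27−14 = 13
LF_C = min(LS_E=27, LS_F=32) = 27; LS_C = 27−6 = 21
LF_B = min(LS_C=21, LS_D=13) = 13; LS_B = 13−8 = 5
LF_A = LS_B = 5; LS_A = 5−5 = 0
Slack_C = LS_C − ES_C = 21 − 13 = 8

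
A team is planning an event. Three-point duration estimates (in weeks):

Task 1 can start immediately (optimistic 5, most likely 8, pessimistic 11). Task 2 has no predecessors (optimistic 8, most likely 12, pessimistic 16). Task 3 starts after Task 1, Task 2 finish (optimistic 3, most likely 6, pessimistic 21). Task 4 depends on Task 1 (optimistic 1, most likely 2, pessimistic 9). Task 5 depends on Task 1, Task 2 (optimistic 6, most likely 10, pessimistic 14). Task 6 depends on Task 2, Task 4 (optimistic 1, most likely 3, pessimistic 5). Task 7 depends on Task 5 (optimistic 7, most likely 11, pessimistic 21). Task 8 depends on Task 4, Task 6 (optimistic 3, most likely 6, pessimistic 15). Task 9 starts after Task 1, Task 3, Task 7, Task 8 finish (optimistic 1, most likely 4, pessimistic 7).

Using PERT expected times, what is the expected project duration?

te_Task 1 = (5 + 4·8 + 11)/6 = 48/6 = 8
te_Task 2 = (8 + 4·12 + 16)/6 = 72/6 = 12
te_Task 3 = (3 + 4·6 + 21)/6 = 48/6 = 8
te_Task 4 = (1 + 4·2 + 9)/6 = 18/6 = 3
te_Task 5 = (6 + 4·10 + 14)/6 = 60/6 = 10
te_Task 6 = (1 + 4·3 + 5)/6 = 18/6 = 3
te_Task 7 = (7 + 4·11 + 21)/6 = 72/6 = 12
te_Task 8 = (3 + 4·6 + 15)/6 = 42/6 = 7
te_Task 9 = (1 + 4·4 + 7)/6 = 24/6 = 4

Forward pass:
ES_Task 1 = 0; EF_Task 1 = 8
ES_Task 2 = 0; EF_Task 2 = 12
ES_Task 3 = max(EF_Task 1=8, EF_Task 2=12) = 12; EF_Task 3 = 12+8 = 20
ES_Task 4 = 8; EF_Task 4 = 8+3 = 11
ES_Task 5 = max(EF_Task 1=8, EF_Task 2=12) = 12; EF_Task 5 = 12+10 = 22
ES_Task 6 = max(EF_Task 2=12, EF_Task 4=11) = 12; EF_Task 6 = 12+3 = 15
ES_Task 7 = 22; EF_Task 7 = 22+12 = 34
ES_Task 8 = max(EF_Task 4=11, EF_Task 6=15) = 15; EF_Task 8 = 15+7 = 22
ES_Task 9 = max(EF_Task 1=8, EF_Task 3=20, EF_Task 7=34, EF_Task 8=22) = 34; EF_Task 9 = 34+4 = 38
Expected project duration μ = 38 weeks. Critical path: Task 2 → Task 5 → Task 7 → Task 9.

38 weeks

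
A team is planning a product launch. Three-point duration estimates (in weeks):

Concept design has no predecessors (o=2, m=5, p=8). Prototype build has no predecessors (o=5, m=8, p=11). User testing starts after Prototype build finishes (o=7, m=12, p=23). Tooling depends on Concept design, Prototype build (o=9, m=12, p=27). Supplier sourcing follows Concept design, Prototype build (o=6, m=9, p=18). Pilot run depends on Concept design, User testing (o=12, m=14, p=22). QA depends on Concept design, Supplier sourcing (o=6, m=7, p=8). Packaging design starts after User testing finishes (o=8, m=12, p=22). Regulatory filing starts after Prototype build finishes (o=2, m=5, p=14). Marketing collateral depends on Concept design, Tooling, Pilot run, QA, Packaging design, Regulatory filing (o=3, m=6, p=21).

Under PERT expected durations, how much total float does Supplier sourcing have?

11 weeks

te_Concept design = (2 + 4·5 + 8)/6 = 30/6 = 5
te_Prototype build = (5 + 4·8 + 11)/6 = 48/6 = 8
te_User testing = (7 + 4·12 + 23)/6 = 78/6 = 13
te_Tooling = (9 + 4·12 + 27)/6 = 84/6 = 14
te_Supplier sourcing = (6 + 4·9 + 18)/6 = 60/6 = 10
te_Pilot run = (12 + 4·14 + 22)/6 = 90/6 = 15
te_QA = (6 + 4·7 + 8)/6 = 42/6 = 7
te_Packaging design = (8 + 4·12 + 22)/6 = 78/6 = 13
te_Regulatory filing = (2 + 4·5 + 14)/6 = 36/6 = 6
te_Marketing collateral = (3 + 4·6 + 21)/6 = 48/6 = 8

Forward pass:
ES_Concept design = 0; EF_Concept design = 5
ES_Prototype build = 0; EF_Prototype build = 8
ES_User testing = 8; EF_User testing = 8+13 = 21
ES_Tooling = max(EF_Concept design=5, EF_Prototype build=8) = 8; EF_Tooling = 8+14 = 22
ES_Supplier sourcing = max(EF_Concept design=5, EF_Prototype build=8) = 8; EF_Supplier sourcing = 8+10 = 18
ES_Pilot run = max(EF_Concept design=5, EF_User testing=21) = 21; EF_Pilot run = 21+15 = 36
ES_QA = max(EF_Concept design=5, EF_Supplier sourcing=18) = 18; EF_QA = 18+7 = 25
ES_Packaging design = 21; EF_Packaging design = 21+13 = 34
ES_Regulatory filing = 8; EF_Regulatory filing = 8+6 = 14
ES_Marketing collateral = max(EF_Concept design=5, EF_Tooling=22, EF_Pilot run=36, EF_QA=25, EF_Packaging design=34, EF_Regulatory filing=14) = 36; EF_Marketing collateral = 36+8 = 44
Expected project duration μ = 44 weeks. Critical path: Prototype build → User testing → Pilot run → Marketing collateral.

Backward pass:
LF_Marketing collateral = 44; LS_Marketing collateral = 44−8 = 36
LF_Regulatory filing = LS_Marketing collateral = 36; LS_Regulatory filing = 36−6 = 30
LF_Packaging design = LS_Marketing collateral = 36; LS_Packaging design = 36−13 = 23
LF_QA = LS_Marketing collateral = 36; LS_QA = 36−7 = 29
LF_Pilot run = LS_Marketing collateral = 36; LS_Pilot run = 36−15 = 21
LF_Supplier sourcing = LS_QA = 29; LS_Supplier sourcing = 29−10 = 19
LF_Tooling = LS_Marketing collateral = 36; LS_Tooling = 36−14 = 22
LF_User testing = min(LS_Pilot run=21, LS_Packaging design=23) = 21; LS_User testing = 21−13 = 8
LF_Prototype build = min(LS_User testing=8, LS_Tooling=22, LS_Supplier sourcing=19, LS_Regulatory filing=30) = 8; LS_Prototype build = 8−8 = 0
LF_Concept design = min(LS_Tooling=22, LS_Supplier sourcing=19, LS_Pilot run=21, LS_QA=29, LS_Marketing collateral=36) = 19; LS_Concept design = 19−5 = 14
Slack_Supplier sourcing = LS_Supplier sourcing − ES_Supplier sourcing = 19 − 8 = 11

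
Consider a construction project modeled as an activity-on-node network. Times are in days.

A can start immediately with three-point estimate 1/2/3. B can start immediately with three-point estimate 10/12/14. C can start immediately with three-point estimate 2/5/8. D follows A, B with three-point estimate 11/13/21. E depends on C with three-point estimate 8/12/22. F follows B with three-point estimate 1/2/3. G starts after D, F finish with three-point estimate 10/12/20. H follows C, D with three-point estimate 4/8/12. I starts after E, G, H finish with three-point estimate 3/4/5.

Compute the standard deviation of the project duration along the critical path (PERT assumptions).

te_A = (1 + 4·2 + 3)/6 = 12/6 = 2; σ²_A = ((3−1)/6)² = 0.111
te_B = (10 + 4·12 + 14)/6 = 72/6 = 12; σ²_B = ((14−10)/6)² = 0.444
te_C = (2 + 4·5 + 8)/6 = 30/6 = 5; σ²_C = ((8−2)/6)² = 1.000
te_D = (11 + 4·13 + 21)/6 = 84/6 = 14; σ²_D = ((21−11)/6)² = 2.778
te_E = (8 + 4·12 + 22)/6 = 78/6 = 13; σ²_E = ((22−8)/6)² = 5.444
te_F = (1 + 4·2 + 3)/6 = 12/6 = 2; σ²_F = ((3−1)/6)² = 0.111
te_G = (10 + 4·12 + 20)/6 = 78/6 = 13; σ²_G = ((20−10)/6)² = 2.778
te_H = (4 + 4·8 + 12)/6 = 48/6 = 8; σ²_H = ((12−4)/6)² = 1.778
te_I = (3 + 4·4 + 5)/6 = 24/6 = 4; σ²_I = ((5−3)/6)² = 0.111

Forward pass:
ES_A = 0; EF_A = 2
ES_B = 0; EF_B = 12
ES_C = 0; EF_C = 5
ES_D = max(EF_A=2, EF_B=12) = 12; EF_D = 12+14 = 26
ES_E = 5; EF_E = 5+13 = 18
ES_F = 12; EF_F = 12+2 = 14
ES_G = max(EF_D=26, EF_F=14) = 26; EF_G = 26+13 = 39
ES_H = max(EF_C=5, EF_D=26) = 26; EF_H = 26+8 = 34
ES_I = max(EF_E=18, EF_G=39, EF_H=34) = 39; EF_I = 39+4 = 43
Expected project duration μ = 43 days. Critical path: B → D → G → I.

Variance along critical path = 0.444 + 2.778 + 2.778 + 0.111 = 6.111
σ = √6.111 = 2.472 days

2.47 days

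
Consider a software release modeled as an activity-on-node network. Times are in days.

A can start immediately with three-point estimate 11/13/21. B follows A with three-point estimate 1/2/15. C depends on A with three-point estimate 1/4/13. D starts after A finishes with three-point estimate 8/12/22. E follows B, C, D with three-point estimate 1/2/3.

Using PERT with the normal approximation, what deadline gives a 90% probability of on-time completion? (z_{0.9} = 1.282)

32.7 days

te_A = (11 + 4·13 + 21)/6 = 84/6 = 14; σ²_A = ((21−11)/6)² = 2.778
te_B = (1 + 4·2 + 15)/6 = 24/6 = 4; σ²_B = ((15−1)/6)² = 5.444
te_C = (1 + 4·4 + 13)/6 = 30/6 = 5; σ²_C = ((13−1)/6)² = 4.000
te_D = (8 + 4·12 + 22)/6 = 78/6 = 13; σ²_D = ((22−8)/6)² = 5.444
te_E = (1 + 4·2 + 3)/6 = 12/6 = 2; σ²_E = ((3−1)/6)² = 0.111

Forward pass:
ES_A = 0; EF_A = 14
ES_B = 14; EF_B = 14+4 = 18
ES_C = 14; EF_C = 14+5 = 19
ES_D = 14; EF_D = 14+13 = 27
ES_E = max(EF_B=18, EF_C=19, EF_D=27) = 27; EF_E = 27+2 = 29
Expected project duration μ = 29 days. Critical path: A → D → E.

Variance along critical path = 2.778 + 5.444 + 0.111 = 8.333; σ = 2.887 days.
D = μ + z·σ = 29 + 1.282·2.887 = 32.7 days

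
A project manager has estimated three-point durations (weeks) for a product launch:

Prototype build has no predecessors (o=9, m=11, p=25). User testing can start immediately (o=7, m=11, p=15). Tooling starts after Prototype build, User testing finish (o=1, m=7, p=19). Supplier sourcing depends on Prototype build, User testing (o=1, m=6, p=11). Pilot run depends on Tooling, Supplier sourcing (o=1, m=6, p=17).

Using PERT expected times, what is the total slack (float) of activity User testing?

te_Prototype build = (9 + 4·11 + 25)/6 = 78/6 = 13
te_User testing = (7 + 4·11 + 15)/6 = 66/6 = 11
te_Tooling = (1 + 4·7 + 19)/6 = 48/6 = 8
te_Supplier sourcing = (1 + 4·6 + 11)/6 = 36/6 = 6
te_Pilot run = (1 + 4·6 + 17)/6 = 42/6 = 7

Forward pass:
ES_Prototype build = 0; EF_Prototype build = 13
ES_User testing = 0; EF_User testing = 11
ES_Tooling = max(EF_Prototype build=13, EF_User testing=11) = 13; EF_Tooling = 13+8 = 21
ES_Supplier sourcing = max(EF_Prototype build=13, EF_User testing=11) = 13; EF_Supplier sourcing = 13+6 = 19
ES_Pilot run = max(EF_Tooling=21, EF_Supplier sourcing=19) = 21; EF_Pilot run = 21+7 = 28
Expected project duration μ = 28 weeks. Critical path: Prototype build → Tooling → Pilot run.

Backward pass:
LF_Pilot run = 28; LS_Pilot run = 28−7 = 21
LF_Supplier sourcing = LS_Pilot run = 21; LS_Supplier sourcing = 21−6 = 15
LF_Tooling = LS_Pilot run = 21; LS_Tooling = 21−8 = 13
LF_User testing = min(LS_Tooling=13, LS_Supplier sourcing=15) = 13; LS_User testing = 13−11 = 2
LF_Prototype build = min(LS_Tooling=13, LS_Supplier sourcing=15) = 13; LS_Prototype build = 13−13 = 0
Slack_User testing = LS_User testing − ES_User testing = 2 − 0 = 2

2 weeks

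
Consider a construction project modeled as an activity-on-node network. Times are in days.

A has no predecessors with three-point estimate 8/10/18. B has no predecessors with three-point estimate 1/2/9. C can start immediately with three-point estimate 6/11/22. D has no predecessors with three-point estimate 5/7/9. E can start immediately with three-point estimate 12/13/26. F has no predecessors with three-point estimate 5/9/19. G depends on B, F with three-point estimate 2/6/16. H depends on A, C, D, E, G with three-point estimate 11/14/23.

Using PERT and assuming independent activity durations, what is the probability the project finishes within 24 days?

te_A = (8 + 4·10 + 18)/6 = 66/6 = 11; σ²_A = ((18−8)/6)² = 2.778
te_B = (1 + 4·2 + 9)/6 = 18/6 = 3; σ²_B = ((9−1)/6)² = 1.778
te_C = (6 + 4·11 + 22)/6 = 72/6 = 12; σ²_C = ((22−6)/6)² = 7.111
te_D = (5 + 4·7 + 9)/6 = 42/6 = 7; σ²_D = ((9−5)/6)² = 0.444
te_E = (12 + 4·13 + 26)/6 = 90/6 = 15; σ²_E = ((26−12)/6)² = 5.444
te_F = (5 + 4·9 + 19)/6 = 60/6 = 10; σ²_F = ((19−5)/6)² = 5.444
te_G = (2 + 4·6 + 16)/6 = 42/6 = 7; σ²_G = ((16−2)/6)² = 5.444
te_H = (11 + 4·14 + 23)/6 = 90/6 = 15; σ²_H = ((23−11)/6)² = 4.000

Forward pass:
ES_A = 0; EF_A = 11
ES_B = 0; EF_B = 3
ES_C = 0; EF_C = 12
ES_D = 0; EF_D = 7
ES_E = 0; EF_E = 15
ES_F = 0; EF_F = 10
ES_G = max(EF_B=3, EF_F=10) = 10; EF_G = 10+7 = 17
ES_H = max(EF_A=11, EF_C=12, EF_D=7, EF_E=15, EF_G=17) = 17; EF_H = 17+15 = 32
Expected project duration μ = 32 days. Critical path: F → G → H.

Variance along critical path = 5.444 + 5.444 + 4.000 = 14.889; σ = √14.889 = 3.859 days.
Z = (24 − 32) / 3.859 = -2.073
P(T ≤ 24) = Φ(-2.073) ≈ 0.019

0.019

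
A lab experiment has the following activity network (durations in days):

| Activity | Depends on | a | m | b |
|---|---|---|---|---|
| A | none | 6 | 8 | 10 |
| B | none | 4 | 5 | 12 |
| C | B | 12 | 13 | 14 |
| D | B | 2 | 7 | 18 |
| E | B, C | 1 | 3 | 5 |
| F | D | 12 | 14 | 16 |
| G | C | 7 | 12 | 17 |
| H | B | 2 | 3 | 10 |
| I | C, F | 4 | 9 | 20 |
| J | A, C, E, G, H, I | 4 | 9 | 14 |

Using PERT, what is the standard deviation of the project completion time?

4.38 days

te_A = (6 + 4·8 + 10)/6 = 48/6 = 8; σ²_A = ((10−6)/6)² = 0.444
te_B = (4 + 4·5 + 12)/6 = 36/6 = 6; σ²_B = ((12−4)/6)² = 1.778
te_C = (12 + 4·13 + 14)/6 = 78/6 = 13; σ²_C = ((14−12)/6)² = 0.111
te_D = (2 + 4·7 + 18)/6 = 48/6 = 8; σ²_D = ((18−2)/6)² = 7.111
te_E = (1 + 4·3 + 5)/6 = 18/6 = 3; σ²_E = ((5−1)/6)² = 0.444
te_F = (12 + 4·14 + 16)/6 = 84/6 = 14; σ²_F = ((16−12)/6)² = 0.444
te_G = (7 + 4·12 + 17)/6 = 72/6 = 12; σ²_G = ((17−7)/6)² = 2.778
te_H = (2 + 4·3 + 10)/6 = 24/6 = 4; σ²_H = ((10−2)/6)² = 1.778
te_I = (4 + 4·9 + 20)/6 = 60/6 = 10; σ²_I = ((20−4)/6)² = 7.111
te_J = (4 + 4·9 + 14)/6 = 54/6 = 9; σ²_J = ((14−4)/6)² = 2.778

Forward pass:
ES_A = 0; EF_A = 8
ES_B = 0; EF_B = 6
ES_C = 6; EF_C = 6+13 = 19
ES_D = 6; EF_D = 6+8 = 14
ES_E = max(EF_B=6, EF_C=19) = 19; EF_E = 19+3 = 22
ES_F = 14; EF_F = 14+14 = 28
ES_G = 19; EF_G = 19+12 = 31
ES_H = 6; EF_H = 6+4 = 10
ES_I = max(EF_C=19, EF_F=28) = 28; EF_I = 28+10 = 38
ES_J = max(EF_A=8, EF_C=19, EF_E=22, EF_G=31, EF_H=10, EF_I=38) = 38; EF_J = 38+9 = 47
Expected project duration μ = 47 days. Critical path: B → D → F → I → J.

Variance along critical path = 1.778 + 7.111 + 0.444 + 7.111 + 2.778 = 19.222
σ = √19.222 = 4.384 days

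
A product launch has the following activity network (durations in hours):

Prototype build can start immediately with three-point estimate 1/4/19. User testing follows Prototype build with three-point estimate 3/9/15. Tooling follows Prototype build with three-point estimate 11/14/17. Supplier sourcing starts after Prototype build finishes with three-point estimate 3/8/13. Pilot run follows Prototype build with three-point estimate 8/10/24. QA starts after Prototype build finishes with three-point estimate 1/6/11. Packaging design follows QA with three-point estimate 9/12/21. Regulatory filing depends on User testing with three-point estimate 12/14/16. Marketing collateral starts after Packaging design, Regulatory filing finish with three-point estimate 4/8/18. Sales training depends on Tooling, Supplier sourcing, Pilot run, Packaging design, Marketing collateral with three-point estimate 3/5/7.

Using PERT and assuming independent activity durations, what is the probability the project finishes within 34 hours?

te_Prototype build = (1 + 4·4 + 19)/6 = 36/6 = 6; σ²_Prototype build = ((19−1)/6)² = 9.000
te_User testing = (3 + 4·9 + 15)/6 = 54/6 = 9; σ²_User testing = ((15−3)/6)² = 4.000
te_Tooling = (11 + 4·14 + 17)/6 = 84/6 = 14; σ²_Tooling = ((17−11)/6)² = 1.000
te_Supplier sourcing = (3 + 4·8 + 13)/6 = 48/6 = 8; σ²_Supplier sourcing = ((13−3)/6)² = 2.778
te_Pilot run = (8 + 4·10 + 24)/6 = 72/6 = 12; σ²_Pilot run = ((24−8)/6)² = 7.111
te_QA = (1 + 4·6 + 11)/6 = 36/6 = 6; σ²_QA = ((11−1)/6)² = 2.778
te_Packaging design = (9 + 4·12 + 21)/6 = 78/6 = 13; σ²_Packaging design = ((21−9)/6)² = 4.000
te_Regulatory filing = (12 + 4·14 + 16)/6 = 84/6 = 14; σ²_Regulatory filing = ((16−12)/6)² = 0.444
te_Marketing collateral = (4 + 4·8 + 18)/6 = 54/6 = 9; σ²_Marketing collateral = ((18−4)/6)² = 5.444
te_Sales training = (3 + 4·5 + 7)/6 = 30/6 = 5; σ²_Sales training = ((7−3)/6)² = 0.444

Forward pass:
ES_Prototype build = 0; EF_Prototype build = 6
ES_User testing = 6; EF_User testing = 6+9 = 15
ES_Tooling = 6; EF_Tooling = 6+14 = 20
ES_Supplier sourcing = 6; EF_Supplier sourcing = 6+8 = 14
ES_Pilot run = 6; EF_Pilot run = 6+12 = 18
ES_QA = 6; EF_QA = 6+6 = 12
ES_Packaging design = 12; EF_Packaging design = 12+13 = 25
ES_Regulatory filing = 15; EF_Regulatory filing = 15+14 = 29
ES_Marketing collateral = max(EF_Packaging design=25, EF_Regulatory filing=29) = 29; EF_Marketing collateral = 29+9 = 38
ES_Sales training = max(EF_Tooling=20, EF_Supplier sourcing=14, EF_Pilot run=18, EF_Packaging design=25, EF_Marketing collateral=38) = 38; EF_Sales training = 38+5 = 43
Expected project duration μ = 43 hours. Critical path: Prototype build → User testing → Regulatory filing → Marketing collateral → Sales training.

Variance along critical path = 9.000 + 4.000 + 0.444 + 5.444 + 0.444 = 19.333; σ = √19.333 = 4.397 hours.
Z = (34 − 43) / 4.397 = -2.047
P(T ≤ 34) = Φ(-2.047) ≈ 0.020

0.020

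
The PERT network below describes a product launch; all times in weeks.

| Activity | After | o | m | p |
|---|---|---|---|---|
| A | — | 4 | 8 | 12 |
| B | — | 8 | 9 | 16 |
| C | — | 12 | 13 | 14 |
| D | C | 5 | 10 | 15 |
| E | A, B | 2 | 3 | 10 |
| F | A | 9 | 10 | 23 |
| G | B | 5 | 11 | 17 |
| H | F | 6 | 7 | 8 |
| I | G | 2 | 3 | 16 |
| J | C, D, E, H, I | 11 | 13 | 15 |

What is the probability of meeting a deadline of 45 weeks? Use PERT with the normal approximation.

te_A = (4 + 4·8 + 12)/6 = 48/6 = 8; σ²_A = ((12−4)/6)² = 1.778
te_B = (8 + 4·9 + 16)/6 = 60/6 = 10; σ²_B = ((16−8)/6)² = 1.778
te_C = (12 + 4·13 + 14)/6 = 78/6 = 13; σ²_C = ((14−12)/6)² = 0.111
te_D = (5 + 4·10 + 15)/6 = 60/6 = 10; σ²_D = ((15−5)/6)² = 2.778
te_E = (2 + 4·3 + 10)/6 = 24/6 = 4; σ²_E = ((10−2)/6)² = 1.778
te_F = (9 + 4·10 + 23)/6 = 72/6 = 12; σ²_F = ((23−9)/6)² = 5.444
te_G = (5 + 4·11 + 17)/6 = 66/6 = 11; σ²_G = ((17−5)/6)² = 4.000
te_H = (6 + 4·7 + 8)/6 = 42/6 = 7; σ²_H = ((8−6)/6)² = 0.111
te_I = (2 + 4·3 + 16)/6 = 30/6 = 5; σ²_I = ((16−2)/6)² = 5.444
te_J = (11 + 4·13 + 15)/6 = 78/6 = 13; σ²_J = ((15−11)/6)² = 0.444

Forward pass:
ES_A = 0; EF_A = 8
ES_B = 0; EF_B = 10
ES_C = 0; EF_C = 13
ES_D = 13; EF_D = 13+10 = 23
ES_E = max(EF_A=8, EF_B=10) = 10; EF_E = 10+4 = 14
ES_F = 8; EF_F = 8+12 = 20
ES_G = 10; EF_G = 10+11 = 21
ES_H = 20; EF_H = 20+7 = 27
ES_I = 21; EF_I = 21+5 = 26
ES_J = max(EF_C=13, EF_D=23, EF_E=14, EF_H=27, EF_I=26) = 27; EF_J = 27+13 = 40
Expected project duration μ = 40 weeks. Critical path: A → F → H → J.

Variance along critical path = 1.778 + 5.444 + 0.111 + 0.444 = 7.778; σ = √7.778 = 2.789 weeks.
Z = (45 − 40) / 2.789 = 1.793
P(T ≤ 45) = Φ(1.793) ≈ 0.964

0.964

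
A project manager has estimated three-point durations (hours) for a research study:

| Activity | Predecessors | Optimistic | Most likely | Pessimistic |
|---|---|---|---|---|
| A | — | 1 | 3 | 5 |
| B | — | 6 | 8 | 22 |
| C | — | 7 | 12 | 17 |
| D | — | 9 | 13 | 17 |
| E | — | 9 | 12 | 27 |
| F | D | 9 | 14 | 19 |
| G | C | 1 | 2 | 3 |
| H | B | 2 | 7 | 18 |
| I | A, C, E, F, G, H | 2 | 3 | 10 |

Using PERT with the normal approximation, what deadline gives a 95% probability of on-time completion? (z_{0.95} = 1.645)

te_A = (1 + 4·3 + 5)/6 = 18/6 = 3; σ²_A = ((5−1)/6)² = 0.444
te_B = (6 + 4·8 + 22)/6 = 60/6 = 10; σ²_B = ((22−6)/6)² = 7.111
te_C = (7 + 4·12 + 17)/6 = 72/6 = 12; σ²_C = ((17−7)/6)² = 2.778
te_D = (9 + 4·13 + 17)/6 = 78/6 = 13; σ²_D = ((17−9)/6)² = 1.778
te_E = (9 + 4·12 + 27)/6 = 84/6 = 14; σ²_E = ((27−9)/6)² = 9.000
te_F = (9 + 4·14 + 19)/6 = 84/6 = 14; σ²_F = ((19−9)/6)² = 2.778
te_G = (1 + 4·2 + 3)/6 = 12/6 = 2; σ²_G = ((3−1)/6)² = 0.111
te_H = (2 + 4·7 + 18)/6 = 48/6 = 8; σ²_H = ((18−2)/6)² = 7.111
te_I = (2 + 4·3 + 10)/6 = 24/6 = 4; σ²_I = ((10−2)/6)² = 1.778

Forward pass:
ES_A = 0; EF_A = 3
ES_B = 0; EF_B = 10
ES_C = 0; EF_C = 12
ES_D = 0; EF_D = 13
ES_E = 0; EF_E = 14
ES_F = 13; EF_F = 13+14 = 27
ES_G = 12; EF_G = 12+2 = 14
ES_H = 10; EF_H = 10+8 = 18
ES_I = max(EF_A=3, EF_C=12, EF_E=14, EF_F=27, EF_G=14, EF_H=18) = 27; EF_I = 27+4 = 31
Expected project duration μ = 31 hours. Critical path: D → F → I.

Variance along critical path = 1.778 + 2.778 + 1.778 = 6.333; σ = 2.517 hours.
D = μ + z·σ = 31 + 1.645·2.517 = 35.1 hours

35.1 hours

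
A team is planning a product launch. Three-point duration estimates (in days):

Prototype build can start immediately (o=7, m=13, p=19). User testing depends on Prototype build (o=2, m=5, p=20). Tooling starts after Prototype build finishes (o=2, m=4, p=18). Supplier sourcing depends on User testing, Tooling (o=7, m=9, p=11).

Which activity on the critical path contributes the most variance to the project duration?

te_Prototype build = (7 + 4·13 + 19)/6 = 78/6 = 13; σ²_Prototype build = ((19−7)/6)² = 4.000
te_User testing = (2 + 4·5 + 20)/6 = 42/6 = 7; σ²_User testing = ((20−2)/6)² = 9.000
te_Tooling = (2 + 4·4 + 18)/6 = 36/6 = 6; σ²_Tooling = ((18−2)/6)² = 7.111
te_Supplier sourcing = (7 + 4·9 + 11)/6 = 54/6 = 9; σ²_Supplier sourcing = ((11−7)/6)² = 0.444

Forward pass:
ES_Prototype build = 0; EF_Prototype build = 13
ES_User testing = 13; EF_User testing = 13+7 = 20
ES_Tooling = 13; EF_Tooling = 13+6 = 19
ES_Supplier sourcing = max(EF_User testing=20, EF_Tooling=19) = 20; EF_Supplier sourcing = 20+9 = 29
Expected project duration μ = 29 days. Critical path: Prototype build → User testing → Supplier sourcing.

Variances on critical path: σ²_Prototype build=4.000, σ²_User testing=9.000, σ²_Supplier sourcing=0.444.
Largest is σ²_User testing = 9.000.

User testing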